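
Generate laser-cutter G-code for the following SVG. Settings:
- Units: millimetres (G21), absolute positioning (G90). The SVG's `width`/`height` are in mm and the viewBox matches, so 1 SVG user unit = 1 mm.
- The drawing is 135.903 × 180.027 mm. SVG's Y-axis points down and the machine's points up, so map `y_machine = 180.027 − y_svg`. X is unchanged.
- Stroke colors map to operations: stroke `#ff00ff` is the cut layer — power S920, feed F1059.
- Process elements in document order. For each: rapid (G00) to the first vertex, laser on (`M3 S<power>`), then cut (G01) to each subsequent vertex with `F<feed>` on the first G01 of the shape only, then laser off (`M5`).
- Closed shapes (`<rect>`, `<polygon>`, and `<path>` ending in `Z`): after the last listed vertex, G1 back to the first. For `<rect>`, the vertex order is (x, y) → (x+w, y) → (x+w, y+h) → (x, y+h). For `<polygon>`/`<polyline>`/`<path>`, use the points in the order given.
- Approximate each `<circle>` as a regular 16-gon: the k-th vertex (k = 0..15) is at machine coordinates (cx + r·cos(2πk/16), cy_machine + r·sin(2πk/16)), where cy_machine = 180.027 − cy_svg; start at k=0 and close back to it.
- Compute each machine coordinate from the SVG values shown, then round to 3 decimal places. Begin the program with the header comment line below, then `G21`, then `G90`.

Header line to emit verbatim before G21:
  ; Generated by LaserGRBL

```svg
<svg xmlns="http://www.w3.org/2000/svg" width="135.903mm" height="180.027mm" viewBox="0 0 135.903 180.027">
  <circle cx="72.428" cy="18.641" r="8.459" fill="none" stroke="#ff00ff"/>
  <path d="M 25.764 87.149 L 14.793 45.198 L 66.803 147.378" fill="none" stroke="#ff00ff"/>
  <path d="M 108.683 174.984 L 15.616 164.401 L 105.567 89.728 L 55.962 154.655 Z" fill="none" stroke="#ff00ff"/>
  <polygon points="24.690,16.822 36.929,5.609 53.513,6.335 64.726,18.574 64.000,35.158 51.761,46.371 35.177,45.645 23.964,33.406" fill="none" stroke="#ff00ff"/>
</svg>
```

viewBox `0 0 135.903 180.027` with mm width/height → 1 unit = 1 mm. Flip: y_m = 180.027 − y_svg.

**Shape 1** — `<circle>` circle, stroke `#ff00ff` → cut (S920, F1059). Machine vertices: (80.887,161.386) → (80.243,164.623) → (78.409,167.367) → (75.665,169.201) → (72.428,169.845) → (69.191,169.201) → (66.447,167.367) → (64.613,164.623) → (63.969,161.386) → (64.613,158.149) → (66.447,155.405) → (69.191,153.571) → (72.428,152.927) → (75.665,153.571) → (78.409,155.405) → (80.243,158.149) → (80.887,161.386). Closed: final G1 returns to the first vertex.

**Shape 2** — `<path>` open polyline, stroke `#ff00ff` → cut (S920, F1059). Machine vertices: (25.764,92.878) → (14.793,134.829) → (66.803,32.649). Open path.

**Shape 3** — `<path>` closed polygon, stroke `#ff00ff` → cut (S920, F1059). Machine vertices: (108.683,5.043) → (15.616,15.626) → (105.567,90.299) → (55.962,25.372) → (108.683,5.043). Closed: final G1 returns to the first vertex.

**Shape 4** — `<polygon>` regular polygon, stroke `#ff00ff` → cut (S920, F1059). Machine vertices: (24.690,163.205) → (36.929,174.418) → (53.513,173.692) → (64.726,161.453) → (64.000,144.869) → (51.761,133.656) → (35.177,134.382) → (23.964,146.621) → (24.690,163.205). Closed: final G1 returns to the first vertex.

; Generated by LaserGRBL
G21
G90
G00 X80.887 Y161.386
M3 S920
G01 X80.243 Y164.623 F1059
G01 X78.409 Y167.367
G01 X75.665 Y169.201
G01 X72.428 Y169.845
G01 X69.191 Y169.201
G01 X66.447 Y167.367
G01 X64.613 Y164.623
G01 X63.969 Y161.386
G01 X64.613 Y158.149
G01 X66.447 Y155.405
G01 X69.191 Y153.571
G01 X72.428 Y152.927
G01 X75.665 Y153.571
G01 X78.409 Y155.405
G01 X80.243 Y158.149
G01 X80.887 Y161.386
M5
G00 X25.764 Y92.878
M3 S920
G01 X14.793 Y134.829 F1059
G01 X66.803 Y32.649
M5
G00 X108.683 Y5.043
M3 S920
G01 X15.616 Y15.626 F1059
G01 X105.567 Y90.299
G01 X55.962 Y25.372
G01 X108.683 Y5.043
M5
G00 X24.690 Y163.205
M3 S920
G01 X36.929 Y174.418 F1059
G01 X53.513 Y173.692
G01 X64.726 Y161.453
G01 X64.000 Y144.869
G01 X51.761 Y133.656
G01 X35.177 Y134.382
G01 X23.964 Y146.621
G01 X24.690 Y163.205
M5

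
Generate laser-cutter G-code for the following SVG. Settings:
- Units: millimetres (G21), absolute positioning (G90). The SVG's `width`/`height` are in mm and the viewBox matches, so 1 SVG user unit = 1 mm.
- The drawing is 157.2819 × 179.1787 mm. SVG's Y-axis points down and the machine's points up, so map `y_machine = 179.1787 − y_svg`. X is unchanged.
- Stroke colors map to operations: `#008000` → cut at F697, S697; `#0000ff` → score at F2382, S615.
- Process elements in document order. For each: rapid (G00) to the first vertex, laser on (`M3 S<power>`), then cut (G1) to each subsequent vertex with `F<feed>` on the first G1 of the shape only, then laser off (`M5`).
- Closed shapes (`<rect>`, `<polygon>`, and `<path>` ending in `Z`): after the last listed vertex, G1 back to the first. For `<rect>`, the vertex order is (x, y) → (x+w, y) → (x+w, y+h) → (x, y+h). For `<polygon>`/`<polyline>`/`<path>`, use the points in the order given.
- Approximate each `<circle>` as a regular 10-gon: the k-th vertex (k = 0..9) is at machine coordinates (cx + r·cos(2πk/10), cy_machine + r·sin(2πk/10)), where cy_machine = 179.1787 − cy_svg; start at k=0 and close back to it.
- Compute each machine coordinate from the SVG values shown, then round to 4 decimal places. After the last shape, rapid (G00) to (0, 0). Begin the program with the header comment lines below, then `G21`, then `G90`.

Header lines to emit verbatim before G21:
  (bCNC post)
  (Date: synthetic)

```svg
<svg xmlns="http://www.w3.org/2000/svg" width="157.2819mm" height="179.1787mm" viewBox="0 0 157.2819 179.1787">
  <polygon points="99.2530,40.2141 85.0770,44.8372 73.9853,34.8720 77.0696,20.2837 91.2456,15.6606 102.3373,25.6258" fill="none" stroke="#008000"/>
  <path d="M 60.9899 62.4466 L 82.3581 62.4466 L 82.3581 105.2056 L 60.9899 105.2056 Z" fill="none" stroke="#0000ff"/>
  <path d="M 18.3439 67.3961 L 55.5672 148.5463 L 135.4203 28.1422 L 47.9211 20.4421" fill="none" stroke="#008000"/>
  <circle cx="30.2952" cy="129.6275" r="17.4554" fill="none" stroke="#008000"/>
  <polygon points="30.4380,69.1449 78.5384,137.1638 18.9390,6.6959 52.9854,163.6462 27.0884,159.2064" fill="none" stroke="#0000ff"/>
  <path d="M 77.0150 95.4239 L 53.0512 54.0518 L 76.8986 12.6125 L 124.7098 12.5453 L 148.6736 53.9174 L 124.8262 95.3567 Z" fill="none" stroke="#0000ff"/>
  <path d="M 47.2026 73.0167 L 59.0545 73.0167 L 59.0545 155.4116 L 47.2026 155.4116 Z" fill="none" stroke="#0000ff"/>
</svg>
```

(bCNC post)
(Date: synthetic)
G21
G90
G00 X99.2530 Y138.9646
M3 S697
G1 X85.0770 Y134.3415 F697
G1 X73.9853 Y144.3067
G1 X77.0696 Y158.8950
G1 X91.2456 Y163.5181
G1 X102.3373 Y153.5529
G1 X99.2530 Y138.9646
M5
G00 X60.9899 Y116.7321
M3 S615
G1 X82.3581 Y116.7321 F2382
G1 X82.3581 Y73.9731
G1 X60.9899 Y73.9731
G1 X60.9899 Y116.7321
M5
G00 X18.3439 Y111.7826
M3 S697
G1 X55.5672 Y30.6324 F697
G1 X135.4203 Y151.0365
G1 X47.9211 Y158.7366
M5
G00 X47.7506 Y49.5512
M3 S697
G1 X44.4169 Y59.8112 F697
G1 X35.6892 Y66.1523
G1 X24.9012 Y66.1523
G1 X16.1735 Y59.8112
G1 X12.8398 Y49.5512
G1 X16.1735 Y39.2912
G1 X24.9012 Y32.9501
G1 X35.6892 Y32.9501
G1 X44.4169 Y39.2912
G1 X47.7506 Y49.5512
M5
G00 X30.4380 Y110.0338
M3 S615
G1 X78.5384 Y42.0149 F2382
G1 X18.9390 Y172.4828
G1 X52.9854 Y15.5325
G1 X27.0884 Y19.9723
G1 X30.4380 Y110.0338
M5
G00 X77.0150 Y83.7548
M3 S615
G1 X53.0512 Y125.1269 F2382
G1 X76.8986 Y166.5662
G1 X124.7098 Y166.6334
G1 X148.6736 Y125.2613
G1 X124.8262 Y83.8220
G1 X77.0150 Y83.7548
M5
G00 X47.2026 Y106.1620
M3 S615
G1 X59.0545 Y106.1620 F2382
G1 X59.0545 Y23.7671
G1 X47.2026 Y23.7671
G1 X47.2026 Y106.1620
M5
G00 X0.0000 Y0.0000

Since the viewBox matches the mm dimensions, user units are millimetres directly. The only transform is the Y-flip y_m = 179.1787 − y_svg.

Shape 1 is a regular polygon drawn with `<polygon>`. Its stroke #008000 means cut at S697, F697. After flipping Y the toolpath is (99.2530,138.9646) → (85.0770,134.3415) → (73.9853,144.3067) → (77.0696,158.8950) → (91.2456,163.5181) → (102.3373,153.5529) → (99.2530,138.9646), returning to the start.

Shape 2 is a rectangle drawn with `<path>`. Its stroke #0000ff means score at S615, F2382. After flipping Y the toolpath is (60.9899,116.7321) → (82.3581,116.7321) → (82.3581,73.9731) → (60.9899,73.9731) → (60.9899,116.7321), returning to the start.

Shape 3 is a open polyline drawn with `<path>`. Its stroke #008000 means cut at S697, F697. After flipping Y the toolpath is (18.3439,111.7826) → (55.5672,30.6324) → (135.4203,151.0365) → (47.9211,158.7366).

Shape 4 is a circle drawn with `<circle>`. Its stroke #008000 means cut at S697, F697. After flipping Y the toolpath is (47.7506,49.5512) → (44.4169,59.8112) → (35.6892,66.1523) → (24.9012,66.1523) → (16.1735,59.8112) → (12.8398,49.5512) → (16.1735,39.2912) → (24.9012,32.9501) → (35.6892,32.9501) → (44.4169,39.2912) → (47.7506,49.5512), returning to the start.

Shape 5 is a closed polygon drawn with `<polygon>`. Its stroke #0000ff means score at S615, F2382. After flipping Y the toolpath is (30.4380,110.0338) → (78.5384,42.0149) → (18.9390,172.4828) → (52.9854,15.5325) → (27.0884,19.9723) → (30.4380,110.0338), returning to the start.

Shape 6 is a regular polygon drawn with `<path>`. Its stroke #0000ff means score at S615, F2382. After flipping Y the toolpath is (77.0150,83.7548) → (53.0512,125.1269) → (76.8986,166.5662) → (124.7098,166.6334) → (148.6736,125.2613) → (124.8262,83.8220) → (77.0150,83.7548), returning to the start.

Shape 7 is a rectangle drawn with `<path>`. Its stroke #0000ff means score at S615, F2382. After flipping Y the toolpath is (47.2026,106.1620) → (59.0545,106.1620) → (59.0545,23.7671) → (47.2026,23.7671) → (47.2026,106.1620), returning to the start.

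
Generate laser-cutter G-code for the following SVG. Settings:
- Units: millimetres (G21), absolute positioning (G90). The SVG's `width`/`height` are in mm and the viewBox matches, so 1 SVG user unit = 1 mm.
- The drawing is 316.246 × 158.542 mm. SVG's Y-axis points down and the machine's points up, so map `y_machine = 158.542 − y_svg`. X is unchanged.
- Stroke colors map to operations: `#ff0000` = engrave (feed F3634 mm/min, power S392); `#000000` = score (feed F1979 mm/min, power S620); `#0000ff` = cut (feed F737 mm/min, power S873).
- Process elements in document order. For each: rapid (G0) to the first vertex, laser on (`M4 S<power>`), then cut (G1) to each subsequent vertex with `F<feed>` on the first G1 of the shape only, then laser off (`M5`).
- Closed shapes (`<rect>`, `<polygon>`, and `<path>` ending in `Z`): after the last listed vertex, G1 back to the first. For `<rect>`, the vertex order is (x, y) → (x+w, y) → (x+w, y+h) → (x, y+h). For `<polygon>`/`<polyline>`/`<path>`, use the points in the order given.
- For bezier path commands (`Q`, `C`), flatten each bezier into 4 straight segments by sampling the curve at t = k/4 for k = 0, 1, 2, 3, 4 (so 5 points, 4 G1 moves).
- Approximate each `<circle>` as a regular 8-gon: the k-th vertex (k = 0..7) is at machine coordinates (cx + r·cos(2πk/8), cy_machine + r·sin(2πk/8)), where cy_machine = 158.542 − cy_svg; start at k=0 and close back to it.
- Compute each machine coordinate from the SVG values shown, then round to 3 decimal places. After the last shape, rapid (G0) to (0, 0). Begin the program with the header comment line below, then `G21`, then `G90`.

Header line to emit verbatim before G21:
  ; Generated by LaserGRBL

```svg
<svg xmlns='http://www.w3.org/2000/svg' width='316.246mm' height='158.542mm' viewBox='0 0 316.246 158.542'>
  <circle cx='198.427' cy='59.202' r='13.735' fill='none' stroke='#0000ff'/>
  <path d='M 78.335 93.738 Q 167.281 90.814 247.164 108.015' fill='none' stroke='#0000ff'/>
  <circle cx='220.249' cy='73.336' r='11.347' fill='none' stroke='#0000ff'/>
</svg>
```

; Generated by LaserGRBL
G21
G90
G0 X212.162 Y99.340
M4 S873
G1 X208.139 Y109.052 F737
G1 X198.427 Y113.075
G1 X188.715 Y109.052
G1 X184.692 Y99.340
G1 X188.715 Y89.628
G1 X198.427 Y85.605
G1 X208.139 Y89.628
G1 X212.162 Y99.340
M5
G0 X78.335 Y64.804
M4 S873
G1 X122.242 Y65.008 F737
G1 X165.015 Y62.697
G1 X206.656 Y57.870
G1 X247.164 Y50.527
M5
G0 X231.596 Y85.206
M4 S873
G1 X228.273 Y93.230 F737
G1 X220.249 Y96.553
G1 X212.225 Y93.230
G1 X208.902 Y85.206
G1 X212.225 Y77.182
G1 X220.249 Y73.859
G1 X228.273 Y77.182
G1 X231.596 Y85.206
M5
G0 X0.000 Y0.000

1 u = 1 mm; y_m = 158.542 − y.

[1] `<circle>` circle, #0000ff→cut S873 F737: (212.162,99.340) → (208.139,109.052) → (198.427,113.075) → (188.715,109.052) → (184.692,99.340) → (188.715,89.628) → (198.427,85.605) → (208.139,89.628) → (212.162,99.340) (closed)

[2] `<path>` quadratic bezier, #0000ff→cut S873 F737: (78.335,64.804) → (122.242,65.008) → (165.015,62.697) → (206.656,57.870) → (247.164,50.527)

[3] `<circle>` circle, #0000ff→cut S873 F737: (231.596,85.206) → (228.273,93.230) → (220.249,96.553) → (212.225,93.230) → (208.902,85.206) → (212.225,77.182) → (220.249,73.859) → (228.273,77.182) → (231.596,85.206) (closed)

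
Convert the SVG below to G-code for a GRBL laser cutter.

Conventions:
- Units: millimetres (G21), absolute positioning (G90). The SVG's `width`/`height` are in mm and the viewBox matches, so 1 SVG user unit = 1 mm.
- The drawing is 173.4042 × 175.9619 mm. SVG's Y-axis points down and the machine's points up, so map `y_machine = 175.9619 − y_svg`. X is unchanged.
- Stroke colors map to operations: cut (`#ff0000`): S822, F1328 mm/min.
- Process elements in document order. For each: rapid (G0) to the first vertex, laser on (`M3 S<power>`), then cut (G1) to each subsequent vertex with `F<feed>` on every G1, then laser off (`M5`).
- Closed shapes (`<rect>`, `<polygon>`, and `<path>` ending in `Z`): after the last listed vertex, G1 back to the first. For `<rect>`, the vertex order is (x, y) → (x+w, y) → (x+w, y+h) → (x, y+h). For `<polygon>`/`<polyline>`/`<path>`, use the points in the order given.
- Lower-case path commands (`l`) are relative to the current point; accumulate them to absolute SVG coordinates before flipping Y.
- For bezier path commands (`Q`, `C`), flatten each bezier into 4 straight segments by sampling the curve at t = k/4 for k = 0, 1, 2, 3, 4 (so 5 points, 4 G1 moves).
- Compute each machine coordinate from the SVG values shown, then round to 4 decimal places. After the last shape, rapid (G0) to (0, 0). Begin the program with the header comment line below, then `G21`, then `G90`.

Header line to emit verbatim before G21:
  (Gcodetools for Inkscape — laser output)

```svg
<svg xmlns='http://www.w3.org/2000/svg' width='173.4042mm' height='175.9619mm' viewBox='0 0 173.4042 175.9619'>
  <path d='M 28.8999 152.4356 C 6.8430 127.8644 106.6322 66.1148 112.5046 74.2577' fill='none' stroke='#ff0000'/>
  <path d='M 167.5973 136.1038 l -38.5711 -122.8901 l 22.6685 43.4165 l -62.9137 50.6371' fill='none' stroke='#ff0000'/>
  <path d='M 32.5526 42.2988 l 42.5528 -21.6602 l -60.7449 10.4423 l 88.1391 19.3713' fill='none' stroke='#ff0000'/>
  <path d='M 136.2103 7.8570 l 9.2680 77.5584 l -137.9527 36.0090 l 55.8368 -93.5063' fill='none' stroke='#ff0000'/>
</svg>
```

(Gcodetools for Inkscape — laser output)
G21
G90
G0 X28.8999 Y23.5263
M3 S822
G1 X31.8321 Y47.2527 F1328
G1 X60.2288 Y74.8830 F1328
G1 X93.8622 Y96.3795 F1328
G1 X112.5046 Y101.7042 F1328
M5
G0 X167.5973 Y39.8581
M3 S822
G1 X129.0262 Y162.7482 F1328
G1 X151.6947 Y119.3317 F1328
G1 X88.7810 Y68.6946 F1328
M5
G0 X32.5526 Y133.6631
M3 S822
G1 X75.1054 Y155.3233 F1328
G1 X14.3605 Y144.8810 F1328
G1 X102.4996 Y125.5097 F1328
M5
G0 X136.2103 Y168.1049
M3 S822
G1 X145.4783 Y90.5465 F1328
G1 X7.5256 Y54.5375 F1328
G1 X63.3624 Y148.0438 F1328
M5
G0 X0.0000 Y0.0000

Since the viewBox matches the mm dimensions, user units are millimetres directly. The only transform is the Y-flip y_m = 175.9619 − y_svg.

Shape 1 is a cubic bezier drawn with `<path>`. Its stroke #ff0000 means cut at S822, F1328. After flipping Y the toolpath is (28.8999,23.5263) → (31.8321,47.2527) → (60.2288,74.8830) → (93.8622,96.3795) → (112.5046,101.7042).

Shape 2 is a open polyline drawn with `<path>`. Its stroke #ff0000 means cut at S822, F1328. After flipping Y the toolpath is (167.5973,39.8581) → (129.0262,162.7482) → (151.6947,119.3317) → (88.7810,68.6946).

Shape 3 is a open polyline drawn with `<path>`. Its stroke #ff0000 means cut at S822, F1328. After flipping Y the toolpath is (32.5526,133.6631) → (75.1054,155.3233) → (14.3605,144.8810) → (102.4996,125.5097).

Shape 4 is a open polyline drawn with `<path>`. Its stroke #ff0000 means cut at S822, F1328. After flipping Y the toolpath is (136.2103,168.1049) → (145.4783,90.5465) → (7.5256,54.5375) → (63.3624,148.0438).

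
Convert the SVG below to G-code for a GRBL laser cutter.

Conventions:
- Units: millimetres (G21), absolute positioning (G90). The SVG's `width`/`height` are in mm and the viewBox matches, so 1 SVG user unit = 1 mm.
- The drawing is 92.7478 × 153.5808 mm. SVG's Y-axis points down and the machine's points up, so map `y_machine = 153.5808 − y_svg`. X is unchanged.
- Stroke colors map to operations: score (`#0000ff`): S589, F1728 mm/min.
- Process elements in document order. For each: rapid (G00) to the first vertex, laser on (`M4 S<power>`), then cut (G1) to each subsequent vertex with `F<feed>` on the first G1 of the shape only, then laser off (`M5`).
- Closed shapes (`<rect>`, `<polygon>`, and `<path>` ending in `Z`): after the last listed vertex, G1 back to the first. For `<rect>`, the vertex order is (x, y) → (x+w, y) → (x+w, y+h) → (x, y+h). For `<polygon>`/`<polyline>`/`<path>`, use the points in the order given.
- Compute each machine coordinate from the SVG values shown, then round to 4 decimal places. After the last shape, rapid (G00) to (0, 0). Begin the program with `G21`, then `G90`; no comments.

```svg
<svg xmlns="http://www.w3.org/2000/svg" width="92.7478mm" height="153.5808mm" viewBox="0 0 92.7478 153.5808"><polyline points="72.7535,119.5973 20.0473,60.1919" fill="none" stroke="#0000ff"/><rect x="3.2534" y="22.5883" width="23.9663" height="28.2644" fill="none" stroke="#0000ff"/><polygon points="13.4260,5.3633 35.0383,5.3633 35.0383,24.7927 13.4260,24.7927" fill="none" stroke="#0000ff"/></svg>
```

1 u = 1 mm; y_m = 153.5808 − y.

[1] `<polyline>` line segment, #0000ff→score S589 F1728: (72.7535,33.9835) → (20.0473,93.3889)

[2] `<rect>` rectangle, #0000ff→score S589 F1728: (3.2534,130.9925) → (27.2197,130.9925) → (27.2197,102.7281) → (3.2534,102.7281) → (3.2534,130.9925) (closed)

[3] `<polygon>` rectangle, #0000ff→score S589 F1728: (13.4260,148.2175) → (35.0383,148.2175) → (35.0383,128.7881) → (13.4260,128.7881) → (13.4260,148.2175) (closed)

G21
G90
G00 X72.7535 Y33.9835
M4 S589
G1 X20.0473 Y93.3889 F1728
M5
G00 X3.2534 Y130.9925
M4 S589
G1 X27.2197 Y130.9925 F1728
G1 X27.2197 Y102.7281
G1 X3.2534 Y102.7281
G1 X3.2534 Y130.9925
M5
G00 X13.4260 Y148.2175
M4 S589
G1 X35.0383 Y148.2175 F1728
G1 X35.0383 Y128.7881
G1 X13.4260 Y128.7881
G1 X13.4260 Y148.2175
M5
G00 X0.0000 Y0.0000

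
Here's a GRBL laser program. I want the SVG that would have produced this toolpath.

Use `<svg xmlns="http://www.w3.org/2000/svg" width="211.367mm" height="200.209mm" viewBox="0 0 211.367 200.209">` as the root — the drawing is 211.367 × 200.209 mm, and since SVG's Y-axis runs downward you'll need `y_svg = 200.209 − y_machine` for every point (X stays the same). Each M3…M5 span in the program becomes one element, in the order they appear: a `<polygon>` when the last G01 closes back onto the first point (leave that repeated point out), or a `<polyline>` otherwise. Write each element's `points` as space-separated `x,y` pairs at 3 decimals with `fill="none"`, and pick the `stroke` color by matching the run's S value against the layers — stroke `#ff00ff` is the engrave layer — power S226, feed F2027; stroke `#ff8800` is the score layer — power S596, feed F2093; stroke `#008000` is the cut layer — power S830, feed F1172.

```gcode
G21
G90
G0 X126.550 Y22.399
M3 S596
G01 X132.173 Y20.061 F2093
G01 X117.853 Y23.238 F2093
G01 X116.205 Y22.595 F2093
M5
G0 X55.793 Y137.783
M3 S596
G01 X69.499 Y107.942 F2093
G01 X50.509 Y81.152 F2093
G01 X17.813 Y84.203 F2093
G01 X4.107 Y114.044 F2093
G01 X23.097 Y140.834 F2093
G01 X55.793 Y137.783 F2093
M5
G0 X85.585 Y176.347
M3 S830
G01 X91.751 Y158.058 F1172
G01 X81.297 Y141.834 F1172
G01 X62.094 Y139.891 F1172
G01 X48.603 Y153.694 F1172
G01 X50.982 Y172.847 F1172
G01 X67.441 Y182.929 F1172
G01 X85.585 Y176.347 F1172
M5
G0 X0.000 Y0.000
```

Each laser-on run becomes one SVG element. Flip Y back into SVG space with y_svg = 200.209 − y_machine.

Run 1: the run's S596 means `#ff8800` (score). The run is open, so emit a `<polyline>` with points (Y-flipped): 126.550,177.810 132.173,180.148 117.853,176.971 116.205,177.614.

Run 2: power S596 maps to stroke `#ff8800` (score). The run returns to its start, so emit a `<polygon>` with points (Y-flipped): 55.793,62.426 69.499,92.267 50.509,119.057 17.813,116.006 4.107,86.165 23.097,59.375.

Run 3: the run's S830 means `#008000` (cut). The run returns to its start, so emit a `<polygon>` with points (Y-flipped): 85.585,23.862 91.751,42.151 81.297,58.375 62.094,60.318 48.603,46.515 50.982,27.362 67.441,17.280.

<svg xmlns="http://www.w3.org/2000/svg" width="211.367mm" height="200.209mm" viewBox="0 0 211.367 200.209">
  <polyline points="126.550,177.810 132.173,180.148 117.853,176.971 116.205,177.614" fill="none" stroke="#ff8800"/>
  <polygon points="55.793,62.426 69.499,92.267 50.509,119.057 17.813,116.006 4.107,86.165 23.097,59.375" fill="none" stroke="#ff8800"/>
  <polygon points="85.585,23.862 91.751,42.151 81.297,58.375 62.094,60.318 48.603,46.515 50.982,27.362 67.441,17.280" fill="none" stroke="#008000"/>
</svg>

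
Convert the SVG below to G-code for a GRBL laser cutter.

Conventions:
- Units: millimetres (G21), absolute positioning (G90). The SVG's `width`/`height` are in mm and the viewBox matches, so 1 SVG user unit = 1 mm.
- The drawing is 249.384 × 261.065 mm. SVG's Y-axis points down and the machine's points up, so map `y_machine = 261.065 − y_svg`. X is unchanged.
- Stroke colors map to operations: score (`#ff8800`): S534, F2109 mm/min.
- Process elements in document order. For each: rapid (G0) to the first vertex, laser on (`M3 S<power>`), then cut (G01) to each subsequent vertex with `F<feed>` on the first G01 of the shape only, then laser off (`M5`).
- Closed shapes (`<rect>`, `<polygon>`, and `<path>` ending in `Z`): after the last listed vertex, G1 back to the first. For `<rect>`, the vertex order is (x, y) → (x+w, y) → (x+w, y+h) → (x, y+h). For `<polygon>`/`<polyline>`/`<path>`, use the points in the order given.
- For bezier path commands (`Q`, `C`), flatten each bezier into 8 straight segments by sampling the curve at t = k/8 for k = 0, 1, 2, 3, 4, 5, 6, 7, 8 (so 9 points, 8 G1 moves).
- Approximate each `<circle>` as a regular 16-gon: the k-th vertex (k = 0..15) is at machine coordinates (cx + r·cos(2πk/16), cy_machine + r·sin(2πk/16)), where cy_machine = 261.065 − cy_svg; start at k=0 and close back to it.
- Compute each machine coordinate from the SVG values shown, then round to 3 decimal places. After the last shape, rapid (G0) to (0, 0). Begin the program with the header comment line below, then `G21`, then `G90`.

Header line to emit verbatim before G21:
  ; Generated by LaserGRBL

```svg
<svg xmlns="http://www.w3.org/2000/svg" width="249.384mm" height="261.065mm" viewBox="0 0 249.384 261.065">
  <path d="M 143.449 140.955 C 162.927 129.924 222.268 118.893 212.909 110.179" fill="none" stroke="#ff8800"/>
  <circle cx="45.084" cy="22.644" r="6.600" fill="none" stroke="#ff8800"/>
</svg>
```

; Generated by LaserGRBL
G21
G90
G0 X143.449 Y120.110
M3 S534
G01 X152.410 Y124.242 F2109
G01 X163.836 Y128.347
G01 X176.454 Y132.398
G01 X188.993 Y136.367
G01 X200.180 Y140.227
G01 X208.743 Y143.952
G01 X213.410 Y147.514
G01 X212.909 Y150.886
M5
G0 X51.684 Y238.421
M3 S534
G01 X51.182 Y240.947 F2109
G01 X49.751 Y243.088
G01 X47.610 Y244.519
G01 X45.084 Y245.021
G01 X42.558 Y244.519
G01 X40.417 Y243.088
G01 X38.986 Y240.947
G01 X38.484 Y238.421
G01 X38.986 Y235.895
G01 X40.417 Y233.754
G01 X42.558 Y232.323
G01 X45.084 Y231.821
G01 X47.610 Y232.323
G01 X49.751 Y233.754
G01 X51.182 Y235.895
G01 X51.684 Y238.421
M5
G0 X0.000 Y0.000

1 u = 1 mm; y_m = 261.065 − y.

[1] `<path>` cubic bezier, #ff8800→score S534 F2109: (143.449,120.110) → (152.410,124.242) → (163.836,128.347) → (176.454,132.398) → (188.993,136.367) → (200.180,140.227) → (208.743,143.952) → (213.410,147.514) → (212.909,150.886)

[2] `<circle>` circle, #ff8800→score S534 F2109: (51.684,238.421) → (51.182,240.947) → (49.751,243.088) → (47.610,244.519) → (45.084,245.021) → (42.558,244.519) → (40.417,243.088) → (38.986,240.947) → (38.484,238.421) → (38.986,235.895) → (40.417,233.754) → (42.558,232.323) → (45.084,231.821) → (47.610,232.323) → (49.751,233.754) → (51.182,235.895) → (51.684,238.421) (closed)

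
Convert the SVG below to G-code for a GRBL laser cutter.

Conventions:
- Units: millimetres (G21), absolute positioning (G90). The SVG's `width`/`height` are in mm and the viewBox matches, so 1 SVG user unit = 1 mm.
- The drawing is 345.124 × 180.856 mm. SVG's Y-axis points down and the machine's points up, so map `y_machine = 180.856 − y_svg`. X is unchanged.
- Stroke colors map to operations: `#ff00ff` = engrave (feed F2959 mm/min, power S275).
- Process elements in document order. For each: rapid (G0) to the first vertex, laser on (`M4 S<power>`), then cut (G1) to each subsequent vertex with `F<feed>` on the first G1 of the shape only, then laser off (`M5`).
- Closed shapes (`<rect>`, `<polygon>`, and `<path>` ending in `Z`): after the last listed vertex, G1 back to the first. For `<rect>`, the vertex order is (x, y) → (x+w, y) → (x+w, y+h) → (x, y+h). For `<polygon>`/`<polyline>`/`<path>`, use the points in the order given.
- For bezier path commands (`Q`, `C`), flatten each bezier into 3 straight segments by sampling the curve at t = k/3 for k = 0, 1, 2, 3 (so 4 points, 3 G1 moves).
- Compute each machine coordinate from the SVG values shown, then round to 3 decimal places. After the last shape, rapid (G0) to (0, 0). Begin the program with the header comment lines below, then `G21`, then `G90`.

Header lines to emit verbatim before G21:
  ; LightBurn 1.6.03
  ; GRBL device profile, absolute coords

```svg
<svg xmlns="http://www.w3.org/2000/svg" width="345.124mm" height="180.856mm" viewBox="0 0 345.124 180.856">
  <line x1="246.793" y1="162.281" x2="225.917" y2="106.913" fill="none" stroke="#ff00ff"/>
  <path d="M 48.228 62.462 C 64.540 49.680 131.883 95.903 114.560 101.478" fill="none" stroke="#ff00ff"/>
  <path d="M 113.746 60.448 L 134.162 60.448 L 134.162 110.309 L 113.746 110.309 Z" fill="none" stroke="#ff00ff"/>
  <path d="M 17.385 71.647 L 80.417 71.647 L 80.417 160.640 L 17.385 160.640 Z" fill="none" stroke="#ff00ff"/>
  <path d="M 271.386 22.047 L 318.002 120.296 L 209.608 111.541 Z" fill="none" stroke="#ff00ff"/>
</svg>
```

Since the viewBox matches the mm dimensions, user units are millimetres directly. The only transform is the Y-flip y_m = 180.856 − y_svg.

Shape 1 is a line segment drawn with `<line>`. Its stroke #ff00ff means engrave at S275, F2959. After flipping Y the toolpath is (246.793,18.575) → (225.917,73.943).

Shape 2 is a cubic bezier drawn with `<path>`. Its stroke #ff00ff means engrave at S275, F2959. After flipping Y the toolpath is (48.228,118.394) → (76.525,115.199) → (108.687,94.811) → (114.560,79.378).

Shape 3 is a rectangle drawn with `<path>`. Its stroke #ff00ff means engrave at S275, F2959. After flipping Y the toolpath is (113.746,120.408) → (134.162,120.408) → (134.162,70.547) → (113.746,70.547) → (113.746,120.408), returning to the start.

Shape 4 is a rectangle drawn with `<path>`. Its stroke #ff00ff means engrave at S275, F2959. After flipping Y the toolpath is (17.385,109.209) → (80.417,109.209) → (80.417,20.216) → (17.385,20.216) → (17.385,109.209), returning to the start.

Shape 5 is a regular polygon drawn with `<path>`. Its stroke #ff00ff means engrave at S275, F2959. After flipping Y the toolpath is (271.386,158.809) → (318.002,60.560) → (209.608,69.315) → (271.386,158.809), returning to the start.

; LightBurn 1.6.03
; GRBL device profile, absolute coords
G21
G90
G0 X246.793 Y18.575
M4 S275
G1 X225.917 Y73.943 F2959
M5
G0 X48.228 Y118.394
M4 S275
G1 X76.525 Y115.199 F2959
G1 X108.687 Y94.811
G1 X114.560 Y79.378
M5
G0 X113.746 Y120.408
M4 S275
G1 X134.162 Y120.408 F2959
G1 X134.162 Y70.547
G1 X113.746 Y70.547
G1 X113.746 Y120.408
M5
G0 X17.385 Y109.209
M4 S275
G1 X80.417 Y109.209 F2959
G1 X80.417 Y20.216
G1 X17.385 Y20.216
G1 X17.385 Y109.209
M5
G0 X271.386 Y158.809
M4 S275
G1 X318.002 Y60.560 F2959
G1 X209.608 Y69.315
G1 X271.386 Y158.809
M5
G0 X0.000 Y0.000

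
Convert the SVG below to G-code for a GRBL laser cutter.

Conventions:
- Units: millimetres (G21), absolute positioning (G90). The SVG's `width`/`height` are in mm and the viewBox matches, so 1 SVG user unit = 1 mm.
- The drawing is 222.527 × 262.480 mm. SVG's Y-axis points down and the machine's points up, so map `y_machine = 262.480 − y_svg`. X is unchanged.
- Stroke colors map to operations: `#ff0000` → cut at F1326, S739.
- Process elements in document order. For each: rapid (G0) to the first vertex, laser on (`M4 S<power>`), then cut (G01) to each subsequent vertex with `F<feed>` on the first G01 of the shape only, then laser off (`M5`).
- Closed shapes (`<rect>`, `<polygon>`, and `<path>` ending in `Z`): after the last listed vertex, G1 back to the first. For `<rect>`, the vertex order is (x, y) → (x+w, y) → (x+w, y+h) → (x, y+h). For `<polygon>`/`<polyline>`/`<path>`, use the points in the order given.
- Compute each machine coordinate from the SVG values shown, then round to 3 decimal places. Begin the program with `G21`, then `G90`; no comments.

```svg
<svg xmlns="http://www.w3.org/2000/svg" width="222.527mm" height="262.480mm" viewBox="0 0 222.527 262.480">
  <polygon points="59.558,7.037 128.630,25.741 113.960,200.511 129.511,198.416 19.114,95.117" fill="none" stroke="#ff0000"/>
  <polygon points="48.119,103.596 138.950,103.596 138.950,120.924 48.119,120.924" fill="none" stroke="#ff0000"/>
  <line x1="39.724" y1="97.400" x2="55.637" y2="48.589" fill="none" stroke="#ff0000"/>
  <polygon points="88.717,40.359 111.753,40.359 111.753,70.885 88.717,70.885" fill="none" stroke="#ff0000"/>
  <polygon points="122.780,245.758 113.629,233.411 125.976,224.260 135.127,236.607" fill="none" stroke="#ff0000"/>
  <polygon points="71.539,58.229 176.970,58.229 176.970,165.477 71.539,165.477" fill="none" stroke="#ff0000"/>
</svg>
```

Since the viewBox matches the mm dimensions, user units are millimetres directly. The only transform is the Y-flip y_m = 262.480 − y_svg.

Shape 1 is a closed polygon drawn with `<polygon>`. Its stroke #ff0000 means cut at S739, F1326. After flipping Y the toolpath is (59.558,255.443) → (128.630,236.739) → (113.960,61.969) → (129.511,64.064) → (19.114,167.363) → (59.558,255.443), returning to the start.

Shape 2 is a rectangle drawn with `<polygon>`. Its stroke #ff0000 means cut at S739, F1326. After flipping Y the toolpath is (48.119,158.884) → (138.950,158.884) → (138.950,141.556) → (48.119,141.556) → (48.119,158.884), returning to the start.

Shape 3 is a line segment drawn with `<line>`. Its stroke #ff0000 means cut at S739, F1326. After flipping Y the toolpath is (39.724,165.080) → (55.637,213.891).

Shape 4 is a rectangle drawn with `<polygon>`. Its stroke #ff0000 means cut at S739, F1326. After flipping Y the toolpath is (88.717,222.121) → (111.753,222.121) → (111.753,191.595) → (88.717,191.595) → (88.717,222.121), returning to the start.

Shape 5 is a regular polygon drawn with `<polygon>`. Its stroke #ff0000 means cut at S739, F1326. After flipping Y the toolpath is (122.780,16.722) → (113.629,29.069) → (125.976,38.220) → (135.127,25.873) → (122.780,16.722), returning to the start.

Shape 6 is a rectangle drawn with `<polygon>`. Its stroke #ff0000 means cut at S739, F1326. After flipping Y the toolpath is (71.539,204.251) → (176.970,204.251) → (176.970,97.003) → (71.539,97.003) → (71.539,204.251), returning to the start.

G21
G90
G0 X59.558 Y255.443
M4 S739
G01 X128.630 Y236.739 F1326
G01 X113.960 Y61.969
G01 X129.511 Y64.064
G01 X19.114 Y167.363
G01 X59.558 Y255.443
M5
G0 X48.119 Y158.884
M4 S739
G01 X138.950 Y158.884 F1326
G01 X138.950 Y141.556
G01 X48.119 Y141.556
G01 X48.119 Y158.884
M5
G0 X39.724 Y165.080
M4 S739
G01 X55.637 Y213.891 F1326
M5
G0 X88.717 Y222.121
M4 S739
G01 X111.753 Y222.121 F1326
G01 X111.753 Y191.595
G01 X88.717 Y191.595
G01 X88.717 Y222.121
M5
G0 X122.780 Y16.722
M4 S739
G01 X113.629 Y29.069 F1326
G01 X125.976 Y38.220
G01 X135.127 Y25.873
G01 X122.780 Y16.722
M5
G0 X71.539 Y204.251
M4 S739
G01 X176.970 Y204.251 F1326
G01 X176.970 Y97.003
G01 X71.539 Y97.003
G01 X71.539 Y204.251
M5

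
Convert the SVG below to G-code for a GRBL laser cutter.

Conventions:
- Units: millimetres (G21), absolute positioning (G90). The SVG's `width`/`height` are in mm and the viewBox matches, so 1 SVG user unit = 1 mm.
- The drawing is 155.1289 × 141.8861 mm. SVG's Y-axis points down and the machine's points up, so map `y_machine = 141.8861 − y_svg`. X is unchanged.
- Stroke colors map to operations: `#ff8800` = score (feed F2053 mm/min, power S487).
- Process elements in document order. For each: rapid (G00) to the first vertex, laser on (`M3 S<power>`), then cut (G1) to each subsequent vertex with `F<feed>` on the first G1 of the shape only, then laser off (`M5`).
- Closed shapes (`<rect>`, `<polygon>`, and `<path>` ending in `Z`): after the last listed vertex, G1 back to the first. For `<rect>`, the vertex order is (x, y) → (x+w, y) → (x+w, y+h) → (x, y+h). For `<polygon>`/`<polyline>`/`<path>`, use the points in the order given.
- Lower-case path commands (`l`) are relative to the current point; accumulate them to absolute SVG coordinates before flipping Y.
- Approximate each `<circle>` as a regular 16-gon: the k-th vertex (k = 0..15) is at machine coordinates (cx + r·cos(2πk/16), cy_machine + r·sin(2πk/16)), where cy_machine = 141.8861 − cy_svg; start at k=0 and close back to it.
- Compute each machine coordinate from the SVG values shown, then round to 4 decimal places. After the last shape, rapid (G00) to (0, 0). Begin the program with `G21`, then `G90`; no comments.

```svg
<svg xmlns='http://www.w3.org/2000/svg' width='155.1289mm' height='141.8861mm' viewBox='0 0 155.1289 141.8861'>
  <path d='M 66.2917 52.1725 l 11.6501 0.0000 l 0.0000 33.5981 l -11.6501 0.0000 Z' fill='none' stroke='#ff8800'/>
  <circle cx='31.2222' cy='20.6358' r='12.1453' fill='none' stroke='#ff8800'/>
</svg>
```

G21
G90
G00 X66.2917 Y89.7136
M3 S487
G1 X77.9418 Y89.7136 F2053
G1 X77.9418 Y56.1155
G1 X66.2917 Y56.1155
G1 X66.2917 Y89.7136
M5
G00 X43.3675 Y121.2503
M3 S487
G1 X42.4430 Y125.8981 F2053
G1 X39.8102 Y129.8383
G1 X35.8700 Y132.4711
G1 X31.2222 Y133.3956
G1 X26.5744 Y132.4711
G1 X22.6342 Y129.8383
G1 X20.0014 Y125.8981
G1 X19.0769 Y121.2503
G1 X20.0014 Y116.6025
G1 X22.6342 Y112.6623
G1 X26.5744 Y110.0295
G1 X31.2222 Y109.1050
G1 X35.8700 Y110.0295
G1 X39.8102 Y112.6623
G1 X42.4430 Y116.6025
G1 X43.3675 Y121.2503
M5
G00 X0.0000 Y0.0000

viewBox `0 0 155.1289 141.8861` with mm width/height → 1 unit = 1 mm. Flip: y_m = 141.8861 − y_svg.

**Shape 1** — `<path>` rectangle, stroke `#ff8800` → score (S487, F2053). Machine vertices: (66.2917,89.7136) → (77.9418,89.7136) → (77.9418,56.1155) → (66.2917,56.1155) → (66.2917,89.7136). Closed: final G1 returns to the first vertex.

**Shape 2** — `<circle>` circle, stroke `#ff8800` → score (S487, F2053). Machine vertices: (43.3675,121.2503) → (42.4430,125.8981) → (39.8102,129.8383) → (35.8700,132.4711) → (31.2222,133.3956) → (26.5744,132.4711) → (22.6342,129.8383) → (20.0014,125.8981) → (19.0769,121.2503) → (20.0014,116.6025) → (22.6342,112.6623) → (26.5744,110.0295) → (31.2222,109.1050) → (35.8700,110.0295) → (39.8102,112.6623) → (42.4430,116.6025) → (43.3675,121.2503). Closed: final G1 returns to the first vertex.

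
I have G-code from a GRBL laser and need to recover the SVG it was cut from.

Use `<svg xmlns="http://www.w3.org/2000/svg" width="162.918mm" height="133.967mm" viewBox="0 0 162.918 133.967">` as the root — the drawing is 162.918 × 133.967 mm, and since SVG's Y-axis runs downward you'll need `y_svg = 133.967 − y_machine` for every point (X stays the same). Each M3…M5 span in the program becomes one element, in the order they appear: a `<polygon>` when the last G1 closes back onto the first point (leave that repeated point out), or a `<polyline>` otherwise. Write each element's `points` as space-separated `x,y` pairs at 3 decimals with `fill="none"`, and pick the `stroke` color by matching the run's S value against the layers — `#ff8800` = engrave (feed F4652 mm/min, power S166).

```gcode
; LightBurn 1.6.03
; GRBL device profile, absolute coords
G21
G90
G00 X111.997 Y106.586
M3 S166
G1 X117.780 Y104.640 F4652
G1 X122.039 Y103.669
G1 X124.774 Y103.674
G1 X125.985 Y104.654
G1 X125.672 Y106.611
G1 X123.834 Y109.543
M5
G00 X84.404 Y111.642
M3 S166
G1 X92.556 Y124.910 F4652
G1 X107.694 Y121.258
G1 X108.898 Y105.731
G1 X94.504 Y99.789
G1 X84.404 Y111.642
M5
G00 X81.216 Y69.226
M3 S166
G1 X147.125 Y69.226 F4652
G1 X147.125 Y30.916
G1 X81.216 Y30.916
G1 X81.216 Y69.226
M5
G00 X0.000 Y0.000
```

Each laser-on run becomes one SVG element. Flip Y back into SVG space with y_svg = 133.967 − y_machine. Every run uses S166, so all elements get stroke `#ff8800` (engrave).

Run 1: The run is open, so emit a `<polyline>` with points (Y-flipped): 111.997,27.381 117.780,29.327 122.039,30.298 124.774,30.293 125.985,29.313 125.672,27.356 123.834,24.424.

Run 2: The run returns to its start, so emit a `<polygon>` with points (Y-flipped): 84.404,22.325 92.556,9.057 107.694,12.709 108.898,28.236 94.504,34.178.

Run 3: The run returns to its start, so emit a `<polygon>` with points (Y-flipped): 81.216,64.741 147.125,64.741 147.125,103.051 81.216,103.051.

<svg xmlns="http://www.w3.org/2000/svg" width="162.918mm" height="133.967mm" viewBox="0 0 162.918 133.967">
  <polyline points="111.997,27.381 117.780,29.327 122.039,30.298 124.774,30.293 125.985,29.313 125.672,27.356 123.834,24.424" fill="none" stroke="#ff8800"/>
  <polygon points="84.404,22.325 92.556,9.057 107.694,12.709 108.898,28.236 94.504,34.178" fill="none" stroke="#ff8800"/>
  <polygon points="81.216,64.741 147.125,64.741 147.125,103.051 81.216,103.051" fill="none" stroke="#ff8800"/>
</svg>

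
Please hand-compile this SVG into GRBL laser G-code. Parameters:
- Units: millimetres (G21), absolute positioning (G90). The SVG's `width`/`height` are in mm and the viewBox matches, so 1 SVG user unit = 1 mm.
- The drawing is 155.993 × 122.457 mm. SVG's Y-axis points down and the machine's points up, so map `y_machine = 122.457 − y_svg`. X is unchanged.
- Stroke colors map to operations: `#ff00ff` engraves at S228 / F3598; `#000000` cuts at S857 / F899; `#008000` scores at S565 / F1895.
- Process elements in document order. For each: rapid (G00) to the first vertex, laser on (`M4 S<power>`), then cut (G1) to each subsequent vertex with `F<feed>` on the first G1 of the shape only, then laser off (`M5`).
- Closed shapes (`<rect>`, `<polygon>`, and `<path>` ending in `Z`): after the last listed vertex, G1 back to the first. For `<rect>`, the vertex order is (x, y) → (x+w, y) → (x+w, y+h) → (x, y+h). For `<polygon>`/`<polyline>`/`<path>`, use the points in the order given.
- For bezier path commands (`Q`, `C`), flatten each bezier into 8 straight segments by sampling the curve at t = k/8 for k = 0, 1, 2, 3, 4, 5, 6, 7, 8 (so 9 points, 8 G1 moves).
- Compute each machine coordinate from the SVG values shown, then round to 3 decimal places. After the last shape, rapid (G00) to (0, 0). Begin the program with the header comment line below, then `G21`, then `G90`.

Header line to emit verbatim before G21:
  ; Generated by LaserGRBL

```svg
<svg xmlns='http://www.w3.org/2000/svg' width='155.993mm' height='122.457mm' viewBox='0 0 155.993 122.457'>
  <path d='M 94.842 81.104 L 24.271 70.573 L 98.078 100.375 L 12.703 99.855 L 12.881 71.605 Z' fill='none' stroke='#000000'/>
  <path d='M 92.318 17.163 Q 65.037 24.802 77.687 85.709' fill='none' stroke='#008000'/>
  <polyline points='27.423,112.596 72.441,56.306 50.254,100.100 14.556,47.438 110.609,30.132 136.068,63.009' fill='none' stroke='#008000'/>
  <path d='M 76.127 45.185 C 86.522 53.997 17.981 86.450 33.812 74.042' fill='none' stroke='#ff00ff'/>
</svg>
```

; Generated by LaserGRBL
G21
G90
G00 X94.842 Y41.353
M4 S857
G1 X24.271 Y51.884 F899
G1 X98.078 Y22.082
G1 X12.703 Y22.602
G1 X12.881 Y50.852
G1 X94.842 Y41.353
M5
G00 X92.318 Y105.294
M4 S565
G1 X86.122 Y102.552 F1895
G1 X81.173 Y98.145
G1 X77.473 Y92.074
G1 X75.020 Y84.338
G1 X73.815 Y74.937
G1 X73.858 Y63.872
G1 X75.148 Y51.142
G1 X77.687 Y36.748
M5
G00 X27.423 Y9.861
M4 S565
G1 X72.441 Y66.151 F1895
G1 X50.254 Y22.357
G1 X14.556 Y75.019
G1 X110.609 Y92.325
G1 X136.068 Y59.448
M5
G00 X76.127 Y77.272
M4 S228
G1 X76.644 Y72.993 F3598
G1 X71.674 Y67.301
G1 X63.132 Y60.997
G1 X52.931 Y54.886
G1 X42.985 Y49.769
G1 X35.207 Y46.450
G1 X31.511 Y45.731
G1 X33.812 Y48.415
M5
G00 X0.000 Y0.000

1 u = 1 mm; y_m = 122.457 − y.

[1] `<path>` closed polygon, #000000→cut S857 F899: (94.842,41.353) → (24.271,51.884) → (98.078,22.082) → (12.703,22.602) → (12.881,50.852) → (94.842,41.353) (closed)

[2] `<path>` quadratic bezier, #008000→score S565 F1895: (92.318,105.294) → (86.122,102.552) → (81.173,98.145) → (77.473,92.074) → (75.020,84.338) → (73.815,74.937) → (73.858,63.872) → (75.148,51.142) → (77.687,36.748)

[3] `<polyline>` open polyline, #008000→score S565 F1895: (27.423,9.861) → (72.441,66.151) → (50.254,22.357) → (14.556,75.019) → (110.609,92.325) → (136.068,59.448)

[4] `<path>` cubic bezier, #ff00ff→engrave S228 F3598: (76.127,77.272) → (76.644,72.993) → (71.674,67.301) → (63.132,60.997) → (52.931,54.886) → (42.985,49.769) → (35.207,46.450) → (31.511,45.731) → (33.812,48.415)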